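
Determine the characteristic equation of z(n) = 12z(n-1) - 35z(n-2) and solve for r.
Substitute z(n) = rⁿ and divide through by rⁿ⁻²: r² - 12r + 35 = 0
Factor: (r - 5)(r - 7) = 0, so r = 5, 7.
General solution: z(n) = A·5ⁿ + B·7ⁿ

Characteristic: r² - 12r + 35 = 0, Roots: r = 5, 7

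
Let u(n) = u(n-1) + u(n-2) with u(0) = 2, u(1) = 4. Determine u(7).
Computing the sequence terms:
2, 4, 6, 10, 16, 26, 42, 68

68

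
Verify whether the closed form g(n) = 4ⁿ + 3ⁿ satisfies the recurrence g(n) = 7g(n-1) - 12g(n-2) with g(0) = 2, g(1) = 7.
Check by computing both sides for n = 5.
From the recurrence with g(0) = 2, g(1) = 7:
  g(0) = 2, g(1) = 7, g(2) = 25, g(3) = 91, g(4) = 337, g(5) = 1267
  so the recurrence gives g(5) = 1267.
From the proposed closed form g(n) = 4ⁿ + 3ⁿ:
  g(5) = 1267.
Both sides give 1267 at n = 5, and the initial condition(s) match, so the closed form is consistent.

Yes, the closed form is correct.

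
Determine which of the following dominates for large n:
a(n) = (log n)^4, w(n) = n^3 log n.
Comparing growth rates:
Growth-rate hierarchy: log n ≺ any polynomial ≺ any exponential cⁿ (c>1) ≺ n! ≺ nⁿ.
polynomial degree 3 (with log factor) dominates polylogarithmic (log n)^4 asymptotically.

w(n) grows faster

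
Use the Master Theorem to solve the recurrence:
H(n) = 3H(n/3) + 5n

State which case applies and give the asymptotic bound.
Master Theorem template: H(n) = a·H(n/b) + f(n).
Here: a=3, b=3, f(n)=5n
Compute log_b(a) = log_3(3) = 1.
f(n) = 5n = Θ(n). Case 2: H(n) = Θ(n log n).

Case 2: H(n) = Θ(n log n)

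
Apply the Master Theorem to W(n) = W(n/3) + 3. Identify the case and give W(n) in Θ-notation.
Master Theorem template: W(n) = a·W(n/b) + f(n).
Here: a=1, b=3, f(n)=3
Compute log_b(a) = log_3(1) = 0.
f(n) = 3 = Θ(1). Case 2: W(n) = Θ(log n).

Case 2: W(n) = Θ(log n)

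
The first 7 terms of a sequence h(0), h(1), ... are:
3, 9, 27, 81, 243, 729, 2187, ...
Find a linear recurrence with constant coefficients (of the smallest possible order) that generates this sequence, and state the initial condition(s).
Look for the lowest-order linear relation among consecutive terms.
Observation: each term is 3× the previous.
Check at n=2: 3·9 = 27. ✓

h(n) = 3 × h(n-1), h(0) = 3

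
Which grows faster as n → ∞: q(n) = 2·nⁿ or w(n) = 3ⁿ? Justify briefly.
Comparing growth rates:
Growth-rate hierarchy: log n ≺ any polynomial ≺ any exponential cⁿ (c>1) ≺ n! ≺ nⁿ.
super-exponential nⁿ dominates exponential base 3 asymptotically.

q(n) grows faster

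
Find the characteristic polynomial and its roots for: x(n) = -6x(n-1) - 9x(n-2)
Substitute x(n) = rⁿ and divide through by rⁿ⁻²: r² + 6r + 9 = 0
Factor: (r + 3)² = 0, so r = -3 (double root).
General solution: x(n) = (A + Bn)·(-3)ⁿ

Characteristic: r² + 6r + 9 = 0, Roots: r = -3 (double root)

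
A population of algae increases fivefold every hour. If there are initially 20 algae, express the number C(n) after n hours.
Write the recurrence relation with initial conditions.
Each hour multiplies the count by 5, so the count after n hours depends only on the count after n-1 hours: C(n) = 5 × C(n-1). The starting count gives C(0) = 20.
Unrolling n times gives the closed form C(n) = 20 × 5ⁿ.

C(n) = 5 × C(n-1), C(0) = 20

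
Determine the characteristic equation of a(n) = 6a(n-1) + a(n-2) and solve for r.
Substitute a(n) = rⁿ and divide through by rⁿ⁻²: r² - 6r - 1 = 0
Discriminant: 6² + 4·1 = 40, not a perfect square, so by the quadratic formula r = (6 ± √40)/2.
General solution: a(n) = A·r₁ⁿ + B·r₂ⁿ where r₁,r₂ = (6 ± √40)/2

Characteristic: r² - 6r - 1 = 0, Roots: r = (6 ± √40)/2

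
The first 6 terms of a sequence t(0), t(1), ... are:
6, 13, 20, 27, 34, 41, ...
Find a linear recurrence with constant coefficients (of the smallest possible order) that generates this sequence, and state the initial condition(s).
Look for the lowest-order linear relation among consecutive terms.
Observation: consecutive differences are constant (= 7).
Check at n=2: 1·13 + 7 = 20. ✓

t(n) = t(n-1) + 7, t(0) = 6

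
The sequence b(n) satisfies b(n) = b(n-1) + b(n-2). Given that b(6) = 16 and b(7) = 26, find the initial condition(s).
Work backwards using b(k) = b(k+2) - b(k+1):
b(5) = b(7) - b(6) = 26 - 16 = 10
b(4) = b(6) - b(5) = 16 - 10 = 6
b(3) = b(5) - b(4) = 10 - 6 = 4
b(2) = b(4) - b(3) = 6 - 4 = 2
b(1) = b(3) - b(2) = 4 - 2 = 2
b(0) = b(2) - b(1) = 2 - 2 = 0

b(0) = 0, b(1) = 2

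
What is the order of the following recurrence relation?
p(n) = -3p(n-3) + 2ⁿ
The order is the largest lag k for which p(n-k) appears. Here the deepest term is p(n-3) (the 2ⁿ term is non-homogeneous and does not affect the order), so the order is 3.

Order 3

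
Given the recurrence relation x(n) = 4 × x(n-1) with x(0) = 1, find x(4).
Computing step by step:
x(0) = 1
x(1) = 4 × 1 = 4
x(2) = 4 × 4 = 16
x(3) = 4 × 16 = 64
x(4) = 4 × 64 = 256

256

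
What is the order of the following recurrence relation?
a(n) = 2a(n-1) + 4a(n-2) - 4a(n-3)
The order is the largest lag k for which a(n-k) appears. Here the deepest term is a(n-3), so the order is 3.

Order 3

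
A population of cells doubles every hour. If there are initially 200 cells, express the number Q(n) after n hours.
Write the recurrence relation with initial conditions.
Each hour multiplies the count by 2, so the count after n hours depends only on the count after n-1 hours: Q(n) = 2 × Q(n-1). The starting count gives Q(0) = 200.
Unrolling n times gives the closed form Q(n) = 200 × 2ⁿ.

Q(n) = 2 × Q(n-1), Q(0) = 200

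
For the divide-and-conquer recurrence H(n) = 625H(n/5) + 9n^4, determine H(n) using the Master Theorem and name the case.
Master Theorem template: H(n) = a·H(n/b) + f(n).
Here: a=625, b=5, f(n)=9n^4
Compute log_b(a) = log_5(625) = 4.
f(n) = 9n^4 = Θ(n^4). Case 2: H(n) = Θ(n^4 log n).

Case 2: H(n) = Θ(n^4 log n)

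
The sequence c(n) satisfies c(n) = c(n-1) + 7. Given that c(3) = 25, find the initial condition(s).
c(3) = c(0) + 3·7, so c(0) = 25 - 21 = 4.

c(0) = 4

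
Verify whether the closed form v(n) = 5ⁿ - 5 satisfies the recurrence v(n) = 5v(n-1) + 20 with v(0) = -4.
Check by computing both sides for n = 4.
From the recurrence with v(0) = -4:
  v(0) = -4, v(1) = 0, v(2) = 20, v(3) = 120, v(4) = 620
  so the recurrence gives v(4) = 620.
From the proposed closed form v(n) = 5ⁿ - 5:
  v(4) = 620.
Both sides give 620 at n = 4, and the initial condition(s) match, so the closed form is consistent.

Yes, the closed form is correct.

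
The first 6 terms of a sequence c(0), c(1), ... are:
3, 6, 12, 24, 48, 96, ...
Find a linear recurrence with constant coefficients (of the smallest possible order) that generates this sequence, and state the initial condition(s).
Look for the lowest-order linear relation among consecutive terms.
Observation: each term is 2× the previous.
Check at n=2: 2·6 = 12. ✓

c(n) = 2 × c(n-1), c(0) = 3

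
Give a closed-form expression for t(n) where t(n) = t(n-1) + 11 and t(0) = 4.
Recurrence: t(n) = t(n-1) + 11, initial: t(0) = 4.
Each step adds 11, so t(n) = t(0) + 11n = 11n + 4.

t(n) = 11n + 4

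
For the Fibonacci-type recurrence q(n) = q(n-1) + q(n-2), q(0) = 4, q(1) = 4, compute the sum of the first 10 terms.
Computing the sequence terms: 4, 4, 8, 12, 20, 32, 52, 84, 136, 220
Adding these values together:

572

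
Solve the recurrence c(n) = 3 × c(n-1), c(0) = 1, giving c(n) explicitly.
Recurrence: c(n) = 3 × c(n-1), initial: c(0) = 1.
Each term is 3 times the previous, so this is geometric with ratio 3. After n steps: c(n) = c(0)·3ⁿ = 3ⁿ.

c(n) = 3ⁿ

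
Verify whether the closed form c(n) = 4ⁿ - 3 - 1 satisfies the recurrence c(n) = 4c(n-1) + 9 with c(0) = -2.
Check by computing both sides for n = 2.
From the recurrence with c(0) = -2:
  c(0) = -2, c(1) = 1, c(2) = 13
  so the recurrence gives c(2) = 13.
From the proposed closed form c(n) = 4ⁿ - 3 - 1:
  c(2) = 12.
The recurrence gives 13 but the closed form gives 12, so the closed form does not satisfy the recurrence.

No, the closed form is incorrect.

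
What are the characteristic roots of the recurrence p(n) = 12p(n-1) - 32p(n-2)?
Substitute p(n) = rⁿ and divide through by rⁿ⁻²: r² - 12r + 32 = 0
Factor: (r - 8)(r - 4) = 0, so r = 8, 4.
General solution: p(n) = A·8ⁿ + B·4ⁿ

Characteristic: r² - 12r + 32 = 0, Roots: r = 8, 4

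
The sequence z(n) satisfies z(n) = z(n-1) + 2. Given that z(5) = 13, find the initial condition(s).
z(5) = z(0) + 5·2, so z(0) = 13 - 10 = 3.

z(0) = 3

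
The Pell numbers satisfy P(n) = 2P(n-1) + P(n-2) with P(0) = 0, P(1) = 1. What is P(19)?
Computing the sequence terms:
0, 1, 2, 5, 12, 29, 70, 169, 408, 985, 2378, 5741, 13860, 33461, 80782, 195025, 470832, 1136689, 2744210, 6625109

6625109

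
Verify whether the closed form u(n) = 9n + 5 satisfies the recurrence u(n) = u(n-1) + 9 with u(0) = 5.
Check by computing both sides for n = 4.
From the recurrence with u(0) = 5:
  u(0) = 5, u(1) = 14, u(2) = 23, u(3) = 32, u(4) = 41
  so the recurrence gives u(4) = 41.
From the proposed closed form u(n) = 9n + 5:
  u(4) = 41.
Both sides give 41 at n = 4, and the initial condition(s) match, so the closed form is consistent.

Yes, the closed form is correct.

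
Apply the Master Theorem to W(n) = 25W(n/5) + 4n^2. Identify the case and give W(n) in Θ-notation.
Master Theorem template: W(n) = a·W(n/b) + f(n).
Here: a=25, b=5, f(n)=4n^2
Compute log_b(a) = log_5(25) = 2.
f(n) = 4n^2 = Θ(n^2). Case 2: W(n) = Θ(n^2 log n).

Case 2: W(n) = Θ(n^2 log n)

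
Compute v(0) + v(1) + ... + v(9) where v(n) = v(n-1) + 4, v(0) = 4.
Computing the sequence terms: 4, 8, 12, 16, 20, 24, 28, 32, 36, 40
Adding these values together:

220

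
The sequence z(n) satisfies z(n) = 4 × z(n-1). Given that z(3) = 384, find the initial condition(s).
In general z(n) = 4ⁿ · z(0). At n = 3: z(0) = z(3) / 4^3 = 384 / 64 = 6.

z(0) = 6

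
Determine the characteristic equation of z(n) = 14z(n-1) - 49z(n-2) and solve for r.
Substitute z(n) = rⁿ and divide through by rⁿ⁻²: r² - 14r + 49 = 0
Factor: (r - 7)² = 0, so r = 7 (double root).
General solution: z(n) = (A + Bn)·7ⁿ

Characteristic: r² - 14r + 49 = 0, Roots: r = 7 (double root)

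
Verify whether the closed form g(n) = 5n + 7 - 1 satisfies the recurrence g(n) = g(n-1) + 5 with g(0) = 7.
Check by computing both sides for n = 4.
From the recurrence with g(0) = 7:
  g(0) = 7, g(1) = 12, g(2) = 17, g(3) = 22, g(4) = 27
  so the recurrence gives g(4) = 27.
From the proposed closed form g(n) = 5n + 7 - 1:
  g(4) = 26.
The recurrence gives 27 but the closed form gives 26, so the closed form does not satisfy the recurrence.

No, the closed form is incorrect.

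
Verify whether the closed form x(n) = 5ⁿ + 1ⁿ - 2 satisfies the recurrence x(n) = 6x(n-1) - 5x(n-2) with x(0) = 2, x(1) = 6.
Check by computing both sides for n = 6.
From the recurrence with x(0) = 2, x(1) = 6:
  x(0) = 2, x(1) = 6, x(2) = 26, x(3) = 126, x(4) = 626, x(5) = 3126, x(6) = 15626
  so the recurrence gives x(6) = 15626.
From the proposed closed form x(n) = 5ⁿ + 1ⁿ - 2:
  x(6) = 15624.
The recurrence gives 15626 but the closed form gives 15624, so the closed form does not satisfy the recurrence.

No, the closed form is incorrect.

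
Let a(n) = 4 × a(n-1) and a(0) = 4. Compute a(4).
Computing step by step:
a(0) = 4
a(1) = 4 × 4 = 16
a(2) = 4 × 16 = 64
a(3) = 4 × 64 = 256
a(4) = 4 × 256 = 1024

1024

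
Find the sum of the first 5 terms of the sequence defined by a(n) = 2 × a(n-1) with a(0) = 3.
Computing the sequence terms: 3, 6, 12, 24, 48
Adding these values together:

93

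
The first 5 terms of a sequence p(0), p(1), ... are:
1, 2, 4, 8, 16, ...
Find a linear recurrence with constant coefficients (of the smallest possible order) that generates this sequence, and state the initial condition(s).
Look for the lowest-order linear relation among consecutive terms.
Observation: each term is 2× the previous.
Check at n=2: 2·2 = 4. ✓

p(n) = 2 × p(n-1), p(0) = 1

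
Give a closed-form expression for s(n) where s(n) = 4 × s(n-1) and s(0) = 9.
Recurrence: s(n) = 4 × s(n-1), initial: s(0) = 9.
Each term is 4 times the previous, so this is geometric with ratio 4. After n steps: s(n) = s(0)·4ⁿ = 9·4ⁿ.

s(n) = 9·4ⁿ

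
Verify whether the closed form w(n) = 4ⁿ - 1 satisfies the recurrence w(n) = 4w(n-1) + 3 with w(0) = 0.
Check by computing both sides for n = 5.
From the recurrence with w(0) = 0:
  w(0) = 0, w(1) = 3, w(2) = 15, w(3) = 63, w(4) = 255, w(5) = 1023
  so the recurrence gives w(5) = 1023.
From the proposed closed form w(n) = 4ⁿ - 1:
  w(5) = 1023.
Both sides give 1023 at n = 5, and the initial condition(s) match, so the closed form is consistent.

Yes, the closed form is correct.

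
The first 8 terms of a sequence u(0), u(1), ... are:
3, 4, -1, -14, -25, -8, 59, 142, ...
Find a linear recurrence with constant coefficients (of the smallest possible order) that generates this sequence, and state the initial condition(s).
Look for the lowest-order linear relation among consecutive terms.
Observation: u(n) - 2·u(n-1) - (-3)·u(n-2) = 0 holds for the shown terms, and no order-1 relation u(n) = α·u(n-1) + β fits.
Check at n=3: 2·-1 + (-3)·4 = -14. ✓

u(n) = 2u(n-1) - 3u(n-2), u(0) = 3, u(1) = 4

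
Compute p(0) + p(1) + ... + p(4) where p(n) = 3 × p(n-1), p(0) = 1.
Computing the sequence terms: 1, 3, 9, 27, 81
Adding these values together:

121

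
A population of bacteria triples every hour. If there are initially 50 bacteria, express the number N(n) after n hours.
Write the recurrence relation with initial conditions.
Each hour multiplies the count by 3, so the count after n hours depends only on the count after n-1 hours: N(n) = 3 × N(n-1). The starting count gives N(0) = 50.
Unrolling n times gives the closed form N(n) = 50 × 3ⁿ.

N(n) = 3 × N(n-1), N(0) = 50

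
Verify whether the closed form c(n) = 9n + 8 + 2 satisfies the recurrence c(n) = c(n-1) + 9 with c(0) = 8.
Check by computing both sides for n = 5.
From the recurrence with c(0) = 8:
  c(0) = 8, c(1) = 17, c(2) = 26, c(3) = 35, c(4) = 44, c(5) = 53
  so the recurrence gives c(5) = 53.
From the proposed closed form c(n) = 9n + 8 + 2:
  c(5) = 55.
The recurrence gives 53 but the closed form gives 55, so the closed form does not satisfy the recurrence.

No, the closed form is incorrect.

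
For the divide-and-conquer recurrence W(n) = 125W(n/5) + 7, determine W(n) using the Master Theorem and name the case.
Master Theorem template: W(n) = a·W(n/b) + f(n).
Here: a=125, b=5, f(n)=7
Compute log_b(a) = log_5(125) = 3.
f(n) = 7 = O(n^(3-ε)) with ε = 3. Case 1: W(n) = Θ(n^log_b(a)) = Θ(n^3).

Case 1: W(n) = Θ(n^3)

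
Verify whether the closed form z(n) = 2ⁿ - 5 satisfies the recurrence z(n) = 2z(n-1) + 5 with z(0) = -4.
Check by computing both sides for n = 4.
From the recurrence with z(0) = -4:
  z(0) = -4, z(1) = -3, z(2) = -1, z(3) = 3, z(4) = 11
  so the recurrence gives z(4) = 11.
From the proposed closed form z(n) = 2ⁿ - 5:
  z(4) = 11.
Both sides give 11 at n = 4, and the initial condition(s) match, so the closed form is consistent.

Yes, the closed form is correct.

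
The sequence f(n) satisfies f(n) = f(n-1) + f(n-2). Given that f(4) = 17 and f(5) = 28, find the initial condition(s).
Work backwards using f(k) = f(k+2) - f(k+1):
f(3) = f(5) - f(4) = 28 - 17 = 11
f(2) = f(4) - f(3) = 17 - 11 = 6
f(1) = f(3) - f(2) = 11 - 6 = 5
f(0) = f(2) - f(1) = 6 - 5 = 1

f(0) = 1, f(1) = 5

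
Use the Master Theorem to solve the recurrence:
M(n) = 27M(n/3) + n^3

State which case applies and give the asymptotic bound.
Master Theorem template: M(n) = a·M(n/b) + f(n).
Here: a=27, b=3, f(n)=n^3
Compute log_b(a) = log_3(27) = 3.
f(n) = n^3 = Θ(n^3). Case 2: M(n) = Θ(n^3 log n).

Case 2: M(n) = Θ(n^3 log n)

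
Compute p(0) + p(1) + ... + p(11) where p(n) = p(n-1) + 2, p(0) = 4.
Computing the sequence terms: 4, 6, 8, 10, 12, 14, 16, 18, 20, 22, 24, 26
Adding these values together:

180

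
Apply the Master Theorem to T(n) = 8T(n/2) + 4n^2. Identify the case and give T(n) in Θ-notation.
Master Theorem template: T(n) = a·T(n/b) + f(n).
Here: a=8, b=2, f(n)=4n^2
Compute log_b(a) = log_2(8) = 3.
f(n) = 4n^2 = O(n^(3-ε)) with ε = 1. Case 1: T(n) = Θ(n^log_b(a)) = Θ(n^3).

Case 1: T(n) = Θ(n^3)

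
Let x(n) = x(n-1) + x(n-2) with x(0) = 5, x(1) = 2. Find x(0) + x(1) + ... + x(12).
Computing the sequence terms: 5, 2, 7, 9, 16, 25, 41, 66, 107, 173, 280, 453, 733
Adding these values together:

1917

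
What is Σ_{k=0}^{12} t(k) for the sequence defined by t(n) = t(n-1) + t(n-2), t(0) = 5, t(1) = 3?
Computing the sequence terms: 5, 3, 8, 11, 19, 30, 49, 79, 128, 207, 335, 542, 877
Adding these values together:

2293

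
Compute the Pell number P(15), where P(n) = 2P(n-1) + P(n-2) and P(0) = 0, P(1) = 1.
Computing the sequence terms:
0, 1, 2, 5, 12, 29, 70, 169, 408, 985, 2378, 5741, 13860, 33461, 80782, 195025

195025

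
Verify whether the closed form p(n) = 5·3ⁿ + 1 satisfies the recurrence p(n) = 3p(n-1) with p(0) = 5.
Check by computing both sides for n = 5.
From the recurrence with p(0) = 5:
  p(0) = 5, p(1) = 15, p(2) = 45, p(3) = 135, p(4) = 405, p(5) = 1215
  so the recurrence gives p(5) = 1215.
From the proposed closed form p(n) = 5·3ⁿ + 1:
  p(5) = 1216.
The recurrence gives 1215 but the closed form gives 1216, so the closed form does not satisfy the recurrence.

No, the closed form is incorrect.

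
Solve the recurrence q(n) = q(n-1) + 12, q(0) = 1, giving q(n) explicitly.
Recurrence: q(n) = q(n-1) + 12, initial: q(0) = 1.
Each step adds 12, so q(n) = q(0) + 12n = 12n + 1.

q(n) = 12n + 1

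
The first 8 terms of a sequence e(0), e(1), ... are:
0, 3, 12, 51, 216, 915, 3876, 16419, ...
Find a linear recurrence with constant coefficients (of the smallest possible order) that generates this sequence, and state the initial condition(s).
Look for the lowest-order linear relation among consecutive terms.
Observation: e(n) - 4·e(n-1) - (1)·e(n-2) = 0 holds for the shown terms, and no order-1 relation e(n) = α·e(n-1) + β fits.
Check at n=3: 4·12 + (1)·3 = 51. ✓

e(n) = 4e(n-1) + e(n-2), e(0) = 0, e(1) = 3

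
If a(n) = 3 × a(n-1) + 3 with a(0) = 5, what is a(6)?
Computing step by step:
a(0) = 5
a(1) = 3 × 5 + 3 = 18
a(2) = 3 × 18 + 3 = 57
a(3) = 3 × 57 + 3 = 174
a(4) = 3 × 174 + 3 = 525
a(5) = 3 × 525 + 3 = 1578
a(6) = 3 × 1578 + 3 = 4737

4737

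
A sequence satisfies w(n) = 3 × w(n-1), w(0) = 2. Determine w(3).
Computing step by step:
w(0) = 2
w(1) = 3 × 2 = 6
w(2) = 3 × 6 = 18
w(3) = 3 × 18 = 54

54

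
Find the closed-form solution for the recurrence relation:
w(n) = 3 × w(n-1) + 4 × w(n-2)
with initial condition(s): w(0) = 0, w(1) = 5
Recurrence: w(n) = 3 × w(n-1) + 4 × w(n-2), initial: w(0) = 0, w(1) = 5.
Characteristic equation: r² - 3r - 4 = 0, which factors as (r - 4)(r + 1) = 0, so r = 4, -1. General solution w(n) = A·4ⁿ + B·(-1)ⁿ. From w(0) = 0: A + B = 0. From w(1) = 5: 4A - 1B = 5. Solving gives A = 1, B = -1.

w(n) = 4ⁿ - (-1)ⁿ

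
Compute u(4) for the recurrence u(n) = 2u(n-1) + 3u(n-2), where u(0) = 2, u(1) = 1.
Computing the sequence terms:
2, 1, 8, 19, 62

62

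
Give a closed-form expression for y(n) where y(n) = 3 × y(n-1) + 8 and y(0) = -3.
Recurrence: y(n) = 3 × y(n-1) + 8, initial: y(0) = -3.
Try y(n) = A·3ⁿ + C. Substituting: A·3ⁿ + C = 3(A·3ⁿ⁻¹ + C) + 8 = A·3ⁿ + 3C + 8, so C = 3C + 8, giving C = -4. Then y(0) = A - 4 = -3 gives A = 1.

y(n) = 3ⁿ - 4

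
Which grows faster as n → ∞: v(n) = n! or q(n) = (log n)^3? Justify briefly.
Comparing growth rates:
Growth-rate hierarchy: log n ≺ any polynomial ≺ any exponential cⁿ (c>1) ≺ n! ≺ nⁿ.
factorial dominates polylogarithmic (log n)^3 asymptotically.

v(n) grows faster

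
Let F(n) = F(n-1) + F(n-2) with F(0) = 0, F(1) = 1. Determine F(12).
Computing the sequence terms:
0, 1, 1, 2, 3, 5, 8, 13, 21, 34, 55, 89, 144

144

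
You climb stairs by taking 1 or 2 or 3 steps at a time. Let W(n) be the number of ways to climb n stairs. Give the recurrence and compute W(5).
Condition on the size of the last step (1 to 3): before it there were n-1, …, n-3 stairs climbed, and these cases are disjoint, so W(n) = W(n-1) + W(n-2) + W(n-3) (order-3 linear recurrence).
Initial conditions by direct count (compositions of i into parts ≤ 3): W(1) = 1; W(2) = 2; W(3) = 4.
Iterating the recurrence: W(4) = 7, W(5) = 13.

W(n) = W(n-1) + W(n-2) + W(n-3), W(1) = 1, W(2) = 2, W(3) = 4; W(5) = 13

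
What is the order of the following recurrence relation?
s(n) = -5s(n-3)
The order is the largest lag k for which s(n-k) appears. Here the deepest term is s(n-3), so the order is 3.

Order 3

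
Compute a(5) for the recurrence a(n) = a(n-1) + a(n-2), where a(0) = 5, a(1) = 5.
Computing the sequence terms:
5, 5, 10, 15, 25, 40

40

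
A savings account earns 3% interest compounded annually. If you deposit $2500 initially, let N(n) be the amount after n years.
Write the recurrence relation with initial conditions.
Each year the balance grows by 3%, i.e. is multiplied by 1 + 3/100 = 1.03, so N(n) = 1.03 × N(n-1). The initial deposit gives N(0) = 2500.
Unrolling gives the closed form N(n) = 2500 × (1.03)ⁿ.

N(n) = 1.03 × N(n-1), N(0) = 2500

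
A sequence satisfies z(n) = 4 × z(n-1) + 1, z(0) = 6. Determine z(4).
Computing step by step:
z(0) = 6
z(1) = 4 × 6 + 1 = 25
z(2) = 4 × 25 + 1 = 101
z(3) = 4 × 101 + 1 = 405
z(4) = 4 × 405 + 1 = 1621

1621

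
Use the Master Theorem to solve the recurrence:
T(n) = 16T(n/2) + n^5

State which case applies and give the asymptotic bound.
Master Theorem template: T(n) = a·T(n/b) + f(n).
Here: a=16, b=2, f(n)=n^5
Compute log_b(a) = log_2(16) = 4.
f(n) = n^5 = Ω(n^(4+ε)) with ε = 1, and the regularity condition holds (a·f(n/b) = (a/b^5)·f(n) with a/b^5 = 2^-1 < 1). Case 3: T(n) = Θ(f(n)) = Θ(n^5).

Case 3: T(n) = Θ(n^5)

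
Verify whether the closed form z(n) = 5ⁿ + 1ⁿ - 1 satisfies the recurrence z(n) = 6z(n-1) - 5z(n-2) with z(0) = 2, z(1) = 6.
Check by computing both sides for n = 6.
From the recurrence with z(0) = 2, z(1) = 6:
  z(0) = 2, z(1) = 6, z(2) = 26, z(3) = 126, z(4) = 626, z(5) = 3126, z(6) = 15626
  so the recurrence gives z(6) = 15626.
From the proposed closed form z(n) = 5ⁿ + 1ⁿ - 1:
  z(6) = 15625.
The recurrence gives 15626 but the closed form gives 15625, so the closed form does not satisfy the recurrence.

No, the closed form is incorrect.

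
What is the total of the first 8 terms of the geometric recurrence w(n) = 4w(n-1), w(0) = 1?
Computing the sequence terms: 1, 4, 16, 64, 256, 1024, 4096, 16384
Adding these values together:

21845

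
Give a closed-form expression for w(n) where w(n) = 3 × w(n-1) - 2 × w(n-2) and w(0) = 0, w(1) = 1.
Recurrence: w(n) = 3 × w(n-1) - 2 × w(n-2), initial: w(0) = 0, w(1) = 1.
Characteristic equation: r² - 3r + 2 = 0, which factors as (r - 2)(r - 1) = 0, so r = 2, 1. General solution w(n) = A·2ⁿ + B·1ⁿ. From w(0) = 0: A + B = 0. From w(1) = 1: 2A + 1B = 1. Solving gives A = 1, B = -1.

w(n) = 2ⁿ - 1ⁿ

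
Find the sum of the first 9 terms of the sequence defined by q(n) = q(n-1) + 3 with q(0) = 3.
Computing the sequence terms: 3, 6, 9, 12, 15, 18, 21, 24, 27
Adding these values together:

135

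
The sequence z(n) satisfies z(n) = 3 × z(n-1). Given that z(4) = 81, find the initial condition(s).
In general z(n) = 3ⁿ · z(0). At n = 4: z(0) = z(4) / 3^4 = 81 / 81 = 1.

z(0) = 1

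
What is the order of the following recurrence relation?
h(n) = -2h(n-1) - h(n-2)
The order is the largest lag k for which h(n-k) appears. Here the deepest term is h(n-2), so the order is 2.

Order 2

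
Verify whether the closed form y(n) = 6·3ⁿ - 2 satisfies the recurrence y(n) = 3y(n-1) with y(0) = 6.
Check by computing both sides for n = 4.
From the recurrence with y(0) = 6:
  y(0) = 6, y(1) = 18, y(2) = 54, y(3) = 162, y(4) = 486
  so the recurrence gives y(4) = 486.
From the proposed closed form y(n) = 6·3ⁿ - 2:
  y(4) = 484.
The recurrence gives 486 but the closed form gives 484, so the closed form does not satisfy the recurrence.

No, the closed form is incorrect.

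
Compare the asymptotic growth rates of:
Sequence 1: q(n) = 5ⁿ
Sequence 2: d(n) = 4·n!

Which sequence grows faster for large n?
Comparing growth rates:
Growth-rate hierarchy: log n ≺ any polynomial ≺ any exponential cⁿ (c>1) ≺ n! ≺ nⁿ.
factorial dominates exponential base 5 asymptotically.

d(n) grows faster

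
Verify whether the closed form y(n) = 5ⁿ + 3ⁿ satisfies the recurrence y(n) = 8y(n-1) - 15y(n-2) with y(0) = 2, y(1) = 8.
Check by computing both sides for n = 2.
From the recurrence with y(0) = 2, y(1) = 8:
  y(0) = 2, y(1) = 8, y(2) = 34
  so the recurrence gives y(2) = 34.
From the proposed closed form y(n) = 5ⁿ + 3ⁿ:
  y(2) = 34.
Both sides give 34 at n = 2, and the initial condition(s) match, so the closed form is consistent.

Yes, the closed form is correct.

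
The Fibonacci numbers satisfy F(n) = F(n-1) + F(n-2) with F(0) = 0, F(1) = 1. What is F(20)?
Computing the sequence terms:
0, 1, 1, 2, 3, 5, 8, 13, 21, 34, 55, 89, 144, 233, 377, 610, 987, 1597, 2584, 4181, 6765

6765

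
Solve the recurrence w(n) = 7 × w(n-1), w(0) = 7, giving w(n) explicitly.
Recurrence: w(n) = 7 × w(n-1), initial: w(0) = 7.
Each term is 7 times the previous, so this is geometric with ratio 7. After n steps: w(n) = w(0)·7ⁿ = 7·7ⁿ.

w(n) = 7·7ⁿ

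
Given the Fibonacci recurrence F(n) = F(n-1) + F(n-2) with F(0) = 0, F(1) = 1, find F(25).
Computing the sequence terms:
0, 1, 1, 2, 3, 5, 8, 13, 21, 34, 55, 89, 144, 233, 377, 610, 987, 1597, 2584, 4181, 6765, 10946, 17711, 28657, 46368, 75025

75025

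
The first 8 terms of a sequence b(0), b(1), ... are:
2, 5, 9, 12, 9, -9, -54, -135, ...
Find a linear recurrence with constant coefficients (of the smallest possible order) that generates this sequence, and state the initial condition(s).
Look for the lowest-order linear relation among consecutive terms.
Observation: b(n) - 3·b(n-1) - (-3)·b(n-2) = 0 holds for the shown terms, and no order-1 relation b(n) = α·b(n-1) + β fits.
Check at n=3: 3·9 + (-3)·5 = 12. ✓

b(n) = 3b(n-1) - 3b(n-2), b(0) = 2, b(1) = 5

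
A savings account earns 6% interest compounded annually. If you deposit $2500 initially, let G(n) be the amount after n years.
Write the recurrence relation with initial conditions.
Each year the balance grows by 6%, i.e. is multiplied by 1 + 6/100 = 1.06, so G(n) = 1.06 × G(n-1). The initial deposit gives G(0) = 2500.
Unrolling gives the closed form G(n) = 2500 × (1.06)ⁿ.

G(n) = 1.06 × G(n-1), G(0) = 2500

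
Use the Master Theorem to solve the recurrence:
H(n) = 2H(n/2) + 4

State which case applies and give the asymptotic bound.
Master Theorem template: H(n) = a·H(n/b) + f(n).
Here: a=2, b=2, f(n)=4
Compute log_b(a) = log_2(2) = 1.
f(n) = 4 = O(n^(1-ε)) with ε = 1. Case 1: H(n) = Θ(n^log_b(a)) = Θ(n).

Case 1: H(n) = Θ(n)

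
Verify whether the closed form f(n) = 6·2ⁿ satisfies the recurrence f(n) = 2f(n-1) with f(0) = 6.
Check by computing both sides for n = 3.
From the recurrence with f(0) = 6:
  f(0) = 6, f(1) = 12, f(2) = 24, f(3) = 48
  so the recurrence gives f(3) = 48.
From the proposed closed form f(n) = 6·2ⁿ:
  f(3) = 48.
Both sides give 48 at n = 3, and the initial condition(s) match, so the closed form is consistent.

Yes, the closed form is correct.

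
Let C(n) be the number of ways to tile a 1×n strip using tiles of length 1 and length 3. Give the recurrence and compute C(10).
Condition on the last tile: it has length 1 (leaving a 1×(n-1) strip) or length 3 (leaving a 1×(n-3) strip), so C(n) = C(n-1) + C(n-3) (order-3 linear recurrence).
For 0 ≤ i < 3 only unit tiles fit, so C(i) = 1.
Iterating the recurrence: C(3) = 2, C(4) = 3, C(5) = 4, C(6) = 6, C(7) = 9, C(8) = 13, C(9) = 19, C(10) = 28.

C(n) = C(n-1) + C(n-3), with C(i) = 1 for 0 ≤ i < 3; C(10) = 28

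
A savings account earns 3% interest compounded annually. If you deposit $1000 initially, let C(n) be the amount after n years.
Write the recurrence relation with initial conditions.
Each year the balance grows by 3%, i.e. is multiplied by 1 + 3/100 = 1.03, so C(n) = 1.03 × C(n-1). The initial deposit gives C(0) = 1000.
Unrolling gives the closed form C(n) = 1000 × (1.03)ⁿ.

C(n) = 1.03 × C(n-1), C(0) = 1000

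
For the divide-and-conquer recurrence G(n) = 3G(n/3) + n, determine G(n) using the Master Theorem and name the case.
Master Theorem template: G(n) = a·G(n/b) + f(n).
Here: a=3, b=3, f(n)=n
Compute log_b(a) = log_3(3) = 1.
f(n) = n = Θ(n). Case 2: G(n) = Θ(n log n).

Case 2: G(n) = Θ(n log n)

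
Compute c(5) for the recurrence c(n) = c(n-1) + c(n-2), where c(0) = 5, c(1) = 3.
Computing the sequence terms:
5, 3, 8, 11, 19, 30

30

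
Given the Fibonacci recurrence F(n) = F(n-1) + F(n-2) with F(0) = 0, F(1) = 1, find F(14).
Computing the sequence terms:
0, 1, 1, 2, 3, 5, 8, 13, 21, 34, 55, 89, 144, 233, 377

377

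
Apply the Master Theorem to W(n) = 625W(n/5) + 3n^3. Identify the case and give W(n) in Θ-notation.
Master Theorem template: W(n) = a·W(n/b) + f(n).
Here: a=625, b=5, f(n)=3n^3
Compute log_b(a) = log_5(625) = 4.
f(n) = 3n^3 = O(n^(4-ε)) with ε = 1. Case 1: W(n) = Θ(n^log_b(a)) = Θ(n^4).

Case 1: W(n) = Θ(n^4)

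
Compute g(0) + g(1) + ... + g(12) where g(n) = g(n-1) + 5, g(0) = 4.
Computing the sequence terms: 4, 9, 14, 19, 24, 29, 34, 39, 44, 49, 54, 59, 64
Adding these values together:

442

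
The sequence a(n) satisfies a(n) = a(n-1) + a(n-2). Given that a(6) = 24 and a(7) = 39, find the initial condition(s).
Work backwards using a(k) = a(k+2) - a(k+1):
a(5) = a(7) - a(6) = 39 - 24 = 15
a(4) = a(6) - a(5) = 24 - 15 = 9
a(3) = a(5) - a(4) = 15 - 9 = 6
a(2) = a(4) - a(3) = 9 - 6 = 3
a(1) = a(3) - a(2) = 6 - 3 = 3
a(0) = a(2) - a(1) = 3 - 3 = 0

a(0) = 0, a(1) = 3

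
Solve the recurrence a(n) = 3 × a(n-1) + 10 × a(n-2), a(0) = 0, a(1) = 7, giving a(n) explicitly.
Recurrence: a(n) = 3 × a(n-1) + 10 × a(n-2), initial: a(0) = 0, a(1) = 7.
Characteristic equation: r² - 3r - 10 = 0, which factors as (r - 5)(r + 2) = 0, so r = 5, -2. General solution a(n) = A·5ⁿ + B·(-2)ⁿ. From a(0) = 0: A + B = 0. From a(1) = 7: 5A - 2B = 7. Solving gives A = 1, B = -1.

a(n) = 5ⁿ - (-2)ⁿ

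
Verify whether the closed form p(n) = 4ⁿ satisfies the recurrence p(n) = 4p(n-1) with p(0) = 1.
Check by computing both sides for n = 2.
From the recurrence with p(0) = 1:
  p(0) = 1, p(1) = 4, p(2) = 16
  so the recurrence gives p(2) = 16.
From the proposed closed form p(n) = 4ⁿ:
  p(2) = 16.
Both sides give 16 at n = 2, and the initial condition(s) match, so the closed form is consistent.

Yes, the closed form is correct.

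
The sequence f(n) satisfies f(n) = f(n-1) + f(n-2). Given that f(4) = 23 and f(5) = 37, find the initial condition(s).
Work backwards using f(k) = f(k+2) - f(k+1):
f(3) = f(5) - f(4) = 37 - 23 = 14
f(2) = f(4) - f(3) = 23 - 14 = 9
f(1) = f(3) - f(2) = 14 - 9 = 5
f(0) = f(2) - f(1) = 9 - 5 = 4

f(0) = 4, f(1) = 5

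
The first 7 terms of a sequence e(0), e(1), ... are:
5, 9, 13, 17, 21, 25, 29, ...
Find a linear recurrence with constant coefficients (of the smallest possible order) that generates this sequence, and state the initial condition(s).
Look for the lowest-order linear relation among consecutive terms.
Observation: consecutive differences are constant (= 4).
Check at n=2: 1·9 + 4 = 13. ✓

e(n) = e(n-1) + 4, e(0) = 5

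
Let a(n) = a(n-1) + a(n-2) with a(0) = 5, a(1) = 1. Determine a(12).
Computing the sequence terms:
5, 1, 6, 7, 13, 20, 33, 53, 86, 139, 225, 364, 589

589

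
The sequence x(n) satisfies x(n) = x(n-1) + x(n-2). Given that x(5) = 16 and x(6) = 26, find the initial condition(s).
Work backwards using x(k) = x(k+2) - x(k+1):
x(4) = x(6) - x(5) = 26 - 16 = 10
x(3) = x(5) - x(4) = 16 - 10 = 6
x(2) = x(4) - x(3) = 10 - 6 = 4
x(1) = x(3) - x(2) = 6 - 4 = 2
x(0) = x(2) - x(1) = 4 - 2 = 2

x(0) = 2, x(1) = 2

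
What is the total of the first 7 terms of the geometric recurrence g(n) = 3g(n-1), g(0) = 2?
Computing the sequence terms: 2, 6, 18, 54, 162, 486, 1458
Adding these values together:

2186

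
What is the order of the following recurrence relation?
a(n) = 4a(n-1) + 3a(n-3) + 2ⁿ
The order is the largest lag k for which a(n-k) appears. Here the deepest term is a(n-3) (the 2ⁿ term is non-homogeneous and does not affect the order), so the order is 3.

Order 3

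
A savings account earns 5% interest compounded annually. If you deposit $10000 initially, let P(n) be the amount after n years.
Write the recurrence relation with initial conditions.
Each year the balance grows by 5%, i.e. is multiplied by 1 + 5/100 = 1.05, so P(n) = 1.05 × P(n-1). The initial deposit gives P(0) = 10000.
Unrolling gives the closed form P(n) = 10000 × (1.05)ⁿ.

P(n) = 1.05 × P(n-1), P(0) = 10000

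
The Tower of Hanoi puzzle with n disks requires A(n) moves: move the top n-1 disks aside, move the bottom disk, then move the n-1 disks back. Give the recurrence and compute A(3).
Moving n disks = move the top n-1 disks aside (A(n-1) moves) + move the largest disk (1 move) + move the n-1 disks back on top (A(n-1) moves), so A(n) = 2A(n-1) + 1, with A(1) = 1 (a single disk takes one move).
First terms: 1, 3, 7, … — each is one less than a power of 2. Indeed A(n) + 1 = 2(A(n-1) + 1) with A(1) + 1 = 2, so A(n) + 1 = 2ⁿ and A(n) = 2ⁿ - 1.
Hence A(3) = 2^3 - 1 = 8 - 1 = 7.

A(n) = 2A(n-1) + 1, A(1) = 1; A(3) = 7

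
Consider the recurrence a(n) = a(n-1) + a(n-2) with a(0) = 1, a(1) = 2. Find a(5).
Computing the sequence terms:
1, 2, 3, 5, 8, 13

13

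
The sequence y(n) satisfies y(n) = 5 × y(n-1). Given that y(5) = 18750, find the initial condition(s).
In general y(n) = 5ⁿ · y(0). At n = 5: y(0) = y(5) / 5^5 = 18750 / 3125 = 6.

y(0) = 6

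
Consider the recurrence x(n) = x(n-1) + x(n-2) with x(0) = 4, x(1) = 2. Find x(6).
Computing the sequence terms:
4, 2, 6, 8, 14, 22, 36

36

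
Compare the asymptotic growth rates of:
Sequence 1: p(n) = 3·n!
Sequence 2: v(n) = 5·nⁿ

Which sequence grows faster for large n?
Comparing growth rates:
Growth-rate hierarchy: log n ≺ any polynomial ≺ any exponential cⁿ (c>1) ≺ n! ≺ nⁿ.
super-exponential nⁿ dominates factorial asymptotically.

v(n) grows faster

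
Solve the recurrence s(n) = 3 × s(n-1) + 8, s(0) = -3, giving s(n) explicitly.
Recurrence: s(n) = 3 × s(n-1) + 8, initial: s(0) = -3.
Try s(n) = A·3ⁿ + C. Substituting: A·3ⁿ + C = 3(A·3ⁿ⁻¹ + C) + 8 = A·3ⁿ + 3C + 8, so C = 3C + 8, giving C = -4. Then s(0) = A - 4 = -3 gives A = 1.

s(n) = 3ⁿ - 4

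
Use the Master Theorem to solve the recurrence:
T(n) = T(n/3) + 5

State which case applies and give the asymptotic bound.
Master Theorem template: T(n) = a·T(n/b) + f(n).
Here: a=1, b=3, f(n)=5
Compute log_b(a) = log_3(1) = 0.
f(n) = 5 = Θ(1). Case 2: T(n) = Θ(log n).

Case 2: T(n) = Θ(log n)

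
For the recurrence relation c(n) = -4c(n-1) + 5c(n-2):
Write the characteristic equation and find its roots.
Substitute c(n) = rⁿ and divide through by rⁿ⁻²: r² + 4r - 5 = 0
Factor: (r + 5)(r - 1) = 0, so r = -5, 1.
General solution: c(n) = A·(-5)ⁿ + B·1ⁿ

Characteristic: r² + 4r - 5 = 0, Roots: r = -5, 1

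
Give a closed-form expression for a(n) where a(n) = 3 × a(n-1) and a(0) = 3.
Recurrence: a(n) = 3 × a(n-1), initial: a(0) = 3.
Each term is 3 times the previous, so this is geometric with ratio 3. After n steps: a(n) = a(0)·3ⁿ = 3·3ⁿ.

a(n) = 3·3ⁿ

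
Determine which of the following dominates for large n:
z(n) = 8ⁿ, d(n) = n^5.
Comparing growth rates:
Growth-rate hierarchy: log n ≺ any polynomial ≺ any exponential cⁿ (c>1) ≺ n! ≺ nⁿ.
exponential base 8 dominates polynomial degree 5 asymptotically.

z(n) grows faster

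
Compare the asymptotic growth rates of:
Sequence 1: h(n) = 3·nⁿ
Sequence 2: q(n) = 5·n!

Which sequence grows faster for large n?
Comparing growth rates:
Growth-rate hierarchy: log n ≺ any polynomial ≺ any exponential cⁿ (c>1) ≺ n! ≺ nⁿ.
super-exponential nⁿ dominates factorial asymptotically.

h(n) grows faster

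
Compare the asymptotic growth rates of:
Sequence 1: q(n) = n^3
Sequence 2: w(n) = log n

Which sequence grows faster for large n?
Comparing growth rates:
Growth-rate hierarchy: log n ≺ any polynomial ≺ any exponential cⁿ (c>1) ≺ n! ≺ nⁿ.
polynomial degree 3 dominates logarithmic asymptotically.

q(n) grows faster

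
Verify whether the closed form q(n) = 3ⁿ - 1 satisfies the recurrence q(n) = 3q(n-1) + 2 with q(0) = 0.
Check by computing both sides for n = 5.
From the recurrence with q(0) = 0:
  q(0) = 0, q(1) = 2, q(2) = 8, q(3) = 26, q(4) = 80, q(5) = 242
  so the recurrence gives q(5) = 242.
From the proposed closed form q(n) = 3ⁿ - 1:
  q(5) = 242.
Both sides give 242 at n = 5, and the initial condition(s) match, so the closed form is consistent.

Yes, the closed form is correct.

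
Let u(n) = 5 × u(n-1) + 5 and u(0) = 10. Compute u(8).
Computing step by step:
u(0) = 10
u(1) = 5 × 10 + 5 = 55
u(2) = 5 × 55 + 5 = 280
u(3) = 5 × 280 + 5 = 1405
u(4) = 5 × 1405 + 5 = 7030
u(5) = 5 × 7030 + 5 = 35155
u(6) = 5 × 35155 + 5 = 175780
u(7) = 5 × 175780 + 5 = 878905
u(8) = 5 × 878905 + 5 = 4394530

4394530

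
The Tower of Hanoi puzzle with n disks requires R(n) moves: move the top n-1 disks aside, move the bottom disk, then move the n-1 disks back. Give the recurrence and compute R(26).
Moving n disks = move the top n-1 disks aside (R(n-1) moves) + move the largest disk (1 move) + move the n-1 disks back on top (R(n-1) moves), so R(n) = 2R(n-1) + 1, with R(1) = 1 (a single disk takes one move).
First terms: 1, 3, 7, 15, 31, 63, … — each is one less than a power of 2. Indeed R(n) + 1 = 2(R(n-1) + 1) with R(1) + 1 = 2, so R(n) + 1 = 2ⁿ and R(n) = 2ⁿ - 1.
Hence R(26) = 2^26 - 1 = 67108864 - 1 = 67108863.

R(n) = 2R(n-1) + 1, R(1) = 1; R(26) = 67108863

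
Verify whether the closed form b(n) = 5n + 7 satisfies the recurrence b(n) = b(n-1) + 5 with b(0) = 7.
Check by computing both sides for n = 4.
From the recurrence with b(0) = 7:
  b(0) = 7, b(1) = 12, b(2) = 17, b(3) = 22, b(4) = 27
  so the recurrence gives b(4) = 27.
From the proposed closed form b(n) = 5n + 7:
  b(4) = 27.
Both sides give 27 at n = 4, and the initial condition(s) match, so the closed form is consistent.

Yes, the closed form is correct.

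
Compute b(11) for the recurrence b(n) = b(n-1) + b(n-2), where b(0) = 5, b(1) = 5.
Computing the sequence terms:
5, 5, 10, 15, 25, 40, 65, 105, 170, 275, 445, 720

720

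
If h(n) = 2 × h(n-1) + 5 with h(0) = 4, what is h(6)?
Computing step by step:
h(0) = 4
h(1) = 2 × 4 + 5 = 13
h(2) = 2 × 13 + 5 = 31
h(3) = 2 × 31 + 5 = 67
h(4) = 2 × 67 + 5 = 139
h(5) = 2 × 139 + 5 = 283
h(6) = 2 × 283 + 5 = 571

571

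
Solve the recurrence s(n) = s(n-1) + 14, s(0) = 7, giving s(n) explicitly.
Recurrence: s(n) = s(n-1) + 14, initial: s(0) = 7.
Each step adds 14, so s(n) = s(0) + 14n = 14n + 7.

s(n) = 14n + 7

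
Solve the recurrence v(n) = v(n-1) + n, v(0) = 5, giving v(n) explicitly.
Recurrence: v(n) = v(n-1) + n, initial: v(0) = 5.
Telescoping: v(n) = v(0) + Σᵢ₌₁ⁿ i = 5 + n(n+1)/2.

v(n) = n(n+1)/2 + 5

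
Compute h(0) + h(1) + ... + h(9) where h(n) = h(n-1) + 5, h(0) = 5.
Computing the sequence terms: 5, 10, 15, 20, 25, 30, 35, 40, 45, 50
Adding these values together:

275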